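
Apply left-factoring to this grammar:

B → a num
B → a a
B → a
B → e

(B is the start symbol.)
Left-factoring transforms A → αβ₁ | αβ₂ into A → αA' and A' → β₁ | β₂
(α is the longest common prefix among the alternatives). Repeat until
no nonterminal has two alternatives with a common prefix.

Round 1: B has alternatives sharing prefix 'a'. Introduce B': B → a B'
  Add: B' → num
  Add: B' → a
  Add: B' → ε

No remaining common prefixes — done.

Resulting grammar:
B → a B'
B' → num
B' → a
B' → ε
B → e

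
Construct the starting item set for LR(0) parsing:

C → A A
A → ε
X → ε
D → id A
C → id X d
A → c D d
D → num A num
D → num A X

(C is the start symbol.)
{ [A → . c D d], [A → .], [C → . A A], [C → . id X d], [C' → . C] }

First, augment the grammar with C' → C
I₀ = CLOSURE({ [C' → . C] }):
  [C' → . C] has the dot before C: add [C → . A A], [C → . id X d]
  [C → . A A] has the dot before A: add [A → .], [A → . c D d]
No further items can be added.

I₀ = { [A → . c D d], [A → .], [C → . A A], [C → . id X d], [C' → . C] }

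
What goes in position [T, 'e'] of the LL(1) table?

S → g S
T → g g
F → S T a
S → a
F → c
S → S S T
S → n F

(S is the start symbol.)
To find M[T, 'e'], we find productions for T where 'e' is in the predict set (PREDICT(N → α) = (FIRST(α) \ {ε}) ∪ (FOLLOW(N) if α ⇒* ε)).

T → g g: PREDICT = { 'g' }

M[T, 'e'] is empty (no production applies)

Answer: Empty (error entry)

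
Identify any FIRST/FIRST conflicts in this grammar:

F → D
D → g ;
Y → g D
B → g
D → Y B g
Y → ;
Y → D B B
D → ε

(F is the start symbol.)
Yes. D → g ';' / D → Y B g on { 'g' }; Y → g D / Y → D B B on { 'g' }; Y → ';' / Y → D B B on { ';' }

FIRST sets of the non-terminals at (or reachable through a nullable prefix from) the front of some alternative:
  FIRST(Y) = { ';', 'g' }
  FIRST(D) = { ';', 'g', ε }
  FIRST(B) = { 'g' }

Productions for D:
  D → g ;: FIRST = { 'g' }
  D → Y B g: FIRST = { ';', 'g' }
  D → ε: FIRST = { ε }
Productions for Y:
  Y → g D: FIRST = { 'g' }
  Y → ;: FIRST = { ';' }
  Y → D B B: FIRST = { ';', 'g' }
F, B have only one production, so no FIRST/FIRST conflict is possible there.

Conflict for D: D → g ; and D → Y B g
  Overlap: { 'g' }
Conflict for Y: Y → g D and Y → D B B
  Overlap: { 'g' }
Conflict for Y: Y → ; and Y → D B B
  Overlap: { ';' }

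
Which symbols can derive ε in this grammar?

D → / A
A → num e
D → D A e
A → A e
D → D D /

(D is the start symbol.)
None

A non-terminal is nullable if it can derive ε (the empty string): either it has an ε-production, or it has a production whose right-hand side consists entirely of nullable non-terminals.

There are no ε-productions, so no non-terminal can derive ε.
No non-terminals are nullable.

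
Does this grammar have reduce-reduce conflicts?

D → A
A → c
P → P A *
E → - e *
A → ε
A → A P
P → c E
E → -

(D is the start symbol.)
Yes — I4: [A → .] vs [A → A P .]

Augment with D' → D and build the canonical LR(0) collection (I0 = CLOSURE({[D' → . D]}), then GOTO on every symbol after a dot until no new states appear). It has 12 states:
  I0: { [A → . A P], [A → . c], [A → .], [D → . A], [D' → . D] }  — shift, reduce
  I1: { [A → A . P], [D → A .], [P → . P A *], [P → . c E] }  — shift, reduce
  I2: { [D' → D .] }  — accept
  I3: { [A → c .] }  — reduce
  I4: { [A → . A P], [A → . c], [A → .], [A → A P .], [P → P . A *] }  — shift, 2 reduces
  I5: { [E → . - e *], [E → . -], [P → c . E] }  — shift
  I6: { [E → - . e *], [E → - .] }  — shift, reduce
  I7: { [P → c E .] }  — reduce
  I8: { [E → - e . *] }  — shift
  I9: { [E → - e * .] }  — reduce
  I10: { [A → A . P], [P → . P A *], [P → . c E], [P → P A . *] }  — shift
  I11: { [P → P A * .] }  — reduce

I4 contains complete items [A → .], [A → A P .] — reduce-reduce conflict.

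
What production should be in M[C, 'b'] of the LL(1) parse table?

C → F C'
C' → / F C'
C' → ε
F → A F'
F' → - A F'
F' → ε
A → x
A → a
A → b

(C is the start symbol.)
To find M[C, 'b'], we find productions for C where 'b' is in the predict set (PREDICT(N → α) = (FIRST(α) \ {ε}) ∪ (FOLLOW(N) if α ⇒* ε)).

Relevant sets:
  FIRST(F) = { 'a', 'b', 'x' }

C → F C': PREDICT = { 'a', 'b', 'x' }
  'b' is in predict set, so this production goes in M[C, 'b']

M[C, 'b'] = C → F C'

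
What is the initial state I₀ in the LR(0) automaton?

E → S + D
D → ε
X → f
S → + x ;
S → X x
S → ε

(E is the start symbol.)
{ [E → . S + D], [E' → . E], [S → . + x ;], [S → . X x], [S → .], [X → . f] }

First, augment the grammar with E' → E
I₀ = CLOSURE({ [E' → . E] }):
  [E' → . E] has the dot before E: add [E → . S + D]
  [E → . S + D] has the dot before S: add [S → . + x ;], [S → . X x], [S → .]
  [S → . X x] has the dot before X: add [X → . f]
No further items can be added.

I₀ = { [E → . S + D], [E' → . E], [S → . + x ;], [S → . X x], [S → .], [X → . f] }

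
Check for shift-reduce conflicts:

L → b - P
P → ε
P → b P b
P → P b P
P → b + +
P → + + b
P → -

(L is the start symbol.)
A shift-reduce conflict occurs when an LR(0) state has both:
  - a complete (reduce) item [A → α .] (dot at the end), and
  - a shift item [B → β . c γ] (dot before a terminal).

Augment with L' → L and build the canonical LR(0) collection (I0 = CLOSURE({[L' → . L]}), then GOTO on every symbol after a dot until no new states appear). It has 16 states:
  I0: { [L → . b - P], [L' → . L] }  — shift
  I1: { [L' → L .] }  — accept
  I2: { [L → b . - P] }  — shift
  I3: { [L → b - . P], [P → . + + b], [P → . -], [P → . P b P], [P → . b + +], [P → . b P b], [P → .] }  — shift, reduce
  I4: { [P → + . + b] }  — shift
  I5: { [P → - .] }  — reduce
  I6: { [L → b - P .], [P → P . b P] }  — shift, reduce
  I7: { [P → . + + b], [P → . -], [P → . P b P], [P → . b + +], [P → . b P b], [P → .], [P → b . + +], [P → b . P b] }  — shift, reduce
  I8: { [P → + . + b], [P → b + . +] }  — shift
  I9: { [P → P . b P], [P → b P . b] }  — shift
  I10: { [P → . + + b], [P → . -], [P → . P b P], [P → . b + +], [P → . b P b], [P → .], [P → P b . P], [P → b P b .] }  — shift, 2 reduces
  I11: { [P → P . b P], [P → P b P .] }  — shift, reduce
  I12: { [P → . + + b], [P → . -], [P → . P b P], [P → . b + +], [P → . b P b], [P → .], [P → P b . P] }  — shift, reduce
  I13: { [P → + + . b], [P → b + + .] }  — shift, reduce
  I14: { [P → + + b .] }  — reduce
  I15: { [P → + + . b] }  — shift

I3 contains reduce item [P → .] and shift items [P → . + + b], [P → . -], [P → . b + +], [P → . b P b] — shift-reduce conflict.
I6 contains reduce item [L → b - P .] and shift item [P → P . b P] — shift-reduce conflict.
I7 contains reduce item [P → .] and shift items [P → . + + b], [P → . -], [P → . b + +], [P → b . + +], [P → . b P b] — shift-reduce conflict.
I10 contains reduce items [P → .], [P → b P b .] and shift items [P → . + + b], [P → . -], [P → . b + +], [P → . b P b] — shift-reduce conflict.
I11 contains reduce item [P → P b P .] and shift item [P → P . b P] — shift-reduce conflict.
I12 contains reduce item [P → .] and shift items [P → . + + b], [P → . -], [P → . b + +], [P → . b P b] — shift-reduce conflict.
I13 contains reduce item [P → b + + .] and shift item [P → + + . b] — shift-reduce conflict.

Answer: Yes — I3: [P → .] vs [P → . + + b]; I6: [L → b - P .] vs [P → P . b P]; I7: [P → .] vs [P → . + + b]; I10: [P → .] vs [P → . + + b]; I11: [P → P b P .] vs [P → P . b P]; I12: [P → .] vs [P → . + + b]; I13: [P → b + + .] vs [P → + + . b]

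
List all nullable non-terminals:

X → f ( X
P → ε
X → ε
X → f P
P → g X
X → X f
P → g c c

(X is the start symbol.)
{ 'P', 'X' }

A non-terminal is nullable if it can derive ε (the empty string): either it has an ε-production, or it has a production whose right-hand side consists entirely of nullable non-terminals.

ε-productions: P → ε, X → ε
So P, X are immediately nullable.
Every non-terminal is now nullable.
Nullable = { 'P', 'X' }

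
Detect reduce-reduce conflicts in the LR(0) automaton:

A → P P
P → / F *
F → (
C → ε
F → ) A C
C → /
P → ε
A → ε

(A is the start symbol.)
A reduce-reduce conflict occurs when an LR(0) state has two complete items [A → α .] and [B → β .] — both call for a reduction, and with no lookahead the parser cannot choose between them.

Augment with A' → A and build the canonical LR(0) collection (I0 = CLOSURE({[A' → . A]}), then GOTO on every symbol after a dot until no new states appear). It has 12 states:
  I0: { [A → . P P], [A → .], [A' → . A], [P → . / F *], [P → .] }  — shift, 2 reduces
  I1: { [F → . (], [F → . ) A C], [P → / . F *] }  — shift
  I2: { [A' → A .] }  — accept
  I3: { [A → P . P], [P → . / F *], [P → .] }  — shift, reduce
  I4: { [A → P P .] }  — reduce
  I5: { [F → ( .] }  — reduce
  I6: { [A → . P P], [A → .], [F → ) . A C], [P → . / F *], [P → .] }  — shift, 2 reduces
  I7: { [P → / F . *] }  — shift
  I8: { [P → / F * .] }  — reduce
  I9: { [C → . /], [C → .], [F → ) A . C] }  — shift, reduce
  I10: { [C → / .] }  — reduce
  I11: { [F → ) A C .] }  — reduce

I0 contains complete items [A → .], [P → .] — reduce-reduce conflict.
I6 contains complete items [A → .], [P → .] — reduce-reduce conflict.

Answer: Yes — I0: [A → .] vs [P → .]; I6: [A → .] vs [P → .]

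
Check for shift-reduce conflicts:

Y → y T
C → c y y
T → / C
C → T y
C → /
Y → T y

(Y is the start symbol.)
A shift-reduce conflict occurs when an LR(0) state has both:
  - a complete (reduce) item [A → α .] (dot at the end), and
  - a shift item [B → β . c γ] (dot before a terminal).

Augment with Y' → Y and build the canonical LR(0) collection (I0 = CLOSURE({[Y' → . Y]}), then GOTO on every symbol after a dot until no new states appear). It has 14 states:
  I0: { [T → . / C], [Y → . T y], [Y → . y T], [Y' → . Y] }  — shift
  I1: { [C → . /], [C → . T y], [C → . c y y], [T → . / C], [T → / . C] }  — shift
  I2: { [Y → T . y] }  — shift
  I3: { [Y' → Y .] }  — accept
  I4: { [T → . / C], [Y → y . T] }  — shift
  I5: { [Y → y T .] }  — reduce
  I6: { [Y → T y .] }  — reduce
  I7: { [C → . /], [C → . T y], [C → . c y y], [C → / .], [T → . / C], [T → / . C] }  — shift, reduce
  I8: { [T → / C .] }  — reduce
  I9: { [C → T . y] }  — shift
  I10: { [C → c . y y] }  — shift
  I11: { [C → c y . y] }  — shift
  I12: { [C → c y y .] }  — reduce
  I13: { [C → T y .] }  — reduce

I7 contains reduce item [C → / .] and shift items [C → . /], [C → . c y y], [T → . / C] — shift-reduce conflict.

Answer: Yes — I7: [C → / .] vs [C → . /]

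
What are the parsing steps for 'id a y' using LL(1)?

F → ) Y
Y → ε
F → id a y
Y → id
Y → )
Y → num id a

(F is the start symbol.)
Stack is shown with the top on the left.

Stack     Input     Action
--------------------------
F $       id a y $  output F → id a y
id a y $  id a y $  match 'id'
a y $     a y $     match 'a'
y $       y $       match 'y'
$         $         accept

The string is accepted.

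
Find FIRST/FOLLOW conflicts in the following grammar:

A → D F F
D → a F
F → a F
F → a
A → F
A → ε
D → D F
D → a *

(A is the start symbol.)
Nullable non-terminals: A.
FIRST sets used below: FIRST(D) = { 'a' }, FIRST(F) = { 'a' }

A: nullable alternative(s) A → ε; FOLLOW(A) = { $ }
  A → D F F: FIRST \ {ε} = { 'a' } — disjoint from FOLLOW(A)
  A → F: FIRST \ {ε} = { 'a' } — disjoint from FOLLOW(A)
  A → ε: FIRST \ {ε} = { } — this is the only nullable alternative, skip

D, F have no nullable alternative, so no FIRST/FOLLOW check is needed there.

No FIRST/FOLLOW conflicts found.

Answer: No FIRST/FOLLOW conflicts.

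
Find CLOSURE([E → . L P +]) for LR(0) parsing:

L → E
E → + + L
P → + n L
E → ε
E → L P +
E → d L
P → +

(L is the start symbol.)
{ [E → . + + L], [E → . L P +], [E → . d L], [E → .], [L → . E] }

To compute CLOSURE, for each item [A → α.Bβ] where B is a non-terminal, add [B → .γ] for all productions B → γ; repeat for the newly added items until nothing changes.

Start with: [E → . L P +]
  [E → . L P +] has the dot before L: add [L → . E]
  [L → . E] has the dot before E: add [E → . + + L], [E → .], [E → . d L]
No further items can be added.

CLOSURE = { [E → . + + L], [E → . L P +], [E → . d L], [E → .], [L → . E] }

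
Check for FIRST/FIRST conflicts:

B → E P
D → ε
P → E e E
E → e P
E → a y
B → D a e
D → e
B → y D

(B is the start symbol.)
Yes. B → E P / B → D a e on { 'a', 'e' }

A FIRST/FIRST conflict occurs when two productions N → α and N → β for the same non-terminal have FIRST(α) ∩ FIRST(β) ≠ ∅ (with ε ∈ FIRST of a nullable right-hand side, so two nullable alternatives also conflict).

FIRST sets of the non-terminals at (or reachable through a nullable prefix from) the front of some alternative:
  FIRST(E) = { 'a', 'e' }
  FIRST(D) = { 'e', ε }

Productions for B:
  B → E P: FIRST = { 'a', 'e' }
  B → D a e: FIRST = { 'a', 'e' }
  B → y D: FIRST = { 'y' }
Productions for D:
  D → ε: FIRST = { ε }
  D → e: FIRST = { 'e' }
Productions for E:
  E → e P: FIRST = { 'e' }
  E → a y: FIRST = { 'a' }
P has only one production, so no FIRST/FIRST conflict is possible there.

Conflict for B: B → E P and B → D a e
  Overlap: { 'a', 'e' }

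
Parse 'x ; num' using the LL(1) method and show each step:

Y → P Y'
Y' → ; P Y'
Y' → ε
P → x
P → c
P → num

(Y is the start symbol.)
Stack is shown with the top on the left.

Stack     Input      Action
---------------------------
Y $       x ; num $  output Y → P Y'
P Y' $    x ; num $  output P → x
x Y' $    x ; num $  match 'x'
Y' $      ; num $    output Y' → ; P Y'
; P Y' $  ; num $    match ';'
P Y' $    num $      output P → num
num Y' $  num $      match 'num'
Y' $      $          output Y' → ε
$         $          accept

The string is accepted.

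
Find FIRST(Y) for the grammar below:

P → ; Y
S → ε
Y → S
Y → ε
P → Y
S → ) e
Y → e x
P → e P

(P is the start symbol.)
To compute FIRST(Y), examine every production with Y on the left-hand side, reading each right-hand side left to right until a non-nullable symbol is reached.

FIRST sets of the other non-terminals involved (by the same procedure, iterated to a fixed point):
  FIRST(S) = { ')', ε }

From Y → S:
  - S is a non-terminal: add FIRST(S) \ {ε} = { ')' }
    S is nullable and nothing follows, so the whole right-hand side can vanish: ε ∈ FIRST(Y)
From Y → ε:
  - ε-production, so ε ∈ FIRST(Y)
From Y → e x:
  - e is a terminal: add 'e' and stop

Collecting: FIRST(Y) = { ')', 'e', ε }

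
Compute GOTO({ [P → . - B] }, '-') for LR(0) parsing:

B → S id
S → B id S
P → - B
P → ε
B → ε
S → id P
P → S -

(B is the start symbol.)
GOTO(I, '-') = CLOSURE({ [A → αX.β] : [A → α.Xβ] ∈ I, X = '-' })

Items with dot before '-', with the dot advanced:
  [P → . - B] → [P → - . B]
Closure of the advanced items:
  [P → - . B] has the dot before B: add [B → . S id], [B → .]
  [B → . S id] has the dot before S: add [S → . B id S], [S → . id P]

GOTO = { [B → . S id], [B → .], [P → - . B], [S → . B id S], [S → . id P] }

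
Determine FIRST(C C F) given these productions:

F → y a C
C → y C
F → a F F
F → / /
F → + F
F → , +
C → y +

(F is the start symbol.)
FIRST sets of the non-terminals involved (from the grammar, by fixed-point iteration):
  FIRST(C) = { 'y' }

To compute FIRST(C C F), process the symbols left to right:
Symbol C is a non-terminal. Add FIRST(C) \ {ε} = { 'y' }
C is not nullable (ε ∉ FIRST(C)), so stop here.
FIRST(C C F) = { 'y' }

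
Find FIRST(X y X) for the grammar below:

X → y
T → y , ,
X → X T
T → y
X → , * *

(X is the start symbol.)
FIRST sets of the non-terminals involved (from the grammar, by fixed-point iteration):
  FIRST(X) = { ',', 'y' }

To compute FIRST(X y X), process the symbols left to right:
Symbol X is a non-terminal. Add FIRST(X) \ {ε} = { ',', 'y' }
X is not nullable (ε ∉ FIRST(X)), so stop here.
FIRST(X y X) = { ',', 'y' }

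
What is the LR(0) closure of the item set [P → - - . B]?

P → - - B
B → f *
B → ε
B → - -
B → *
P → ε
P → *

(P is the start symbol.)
To compute CLOSURE, for each item [A → α.Bβ] where B is a non-terminal, add [B → .γ] for all productions B → γ; repeat for the newly added items until nothing changes.

Start with: [P → - - . B]
  [P → - - . B] has the dot before B: add [B → . f *], [B → .], [B → . - -], [B → . *]
No further items can be added.

CLOSURE = { [B → . *], [B → . - -], [B → . f *], [B → .], [P → - - . B] }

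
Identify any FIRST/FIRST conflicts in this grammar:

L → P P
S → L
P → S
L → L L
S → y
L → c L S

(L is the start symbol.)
FIRST sets of the non-terminals at (or reachable through a nullable prefix from) the front of some alternative:
  FIRST(P) = { 'c', 'y' }
  FIRST(L) = { 'c', 'y' }

Productions for L:
  L → P P: FIRST = { 'c', 'y' }
  L → L L: FIRST = { 'c', 'y' }
  L → c L S: FIRST = { 'c' }
Productions for S:
  S → L: FIRST = { 'c', 'y' }
  S → y: FIRST = { 'y' }
P has only one production, so no FIRST/FIRST conflict is possible there.

Conflict for L: L → P P and L → L L
  Overlap: { 'c', 'y' }
Conflict for L: L → P P and L → c L S
  Overlap: { 'c' }
Conflict for L: L → L L and L → c L S
  Overlap: { 'c' }
Conflict for S: S → L and S → y
  Overlap: { 'y' }

Answer: Yes. L → P P / L → L L on { 'c', 'y' }; L → P P / L → c L S on { 'c' }; L → L L / L → c L S on { 'c' }; S → L / S → y on { 'y' }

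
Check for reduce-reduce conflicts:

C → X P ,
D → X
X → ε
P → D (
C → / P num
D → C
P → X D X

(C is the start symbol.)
Yes — I7: [D → X .] vs [X → .]

A reduce-reduce conflict occurs when an LR(0) state has two complete items [A → α .] and [B → β .] — both call for a reduction, and with no lookahead the parser cannot choose between them.

Augment with C' → C and build the canonical LR(0) collection (I0 = CLOSURE({[C' → . C]}), then GOTO on every symbol after a dot until no new states appear). It has 14 states:
  I0: { [C → . / P num], [C → . X P ,], [C' → . C], [X → .] }  — shift, reduce
  I1: { [C → . / P num], [C → . X P ,], [C → / . P num], [D → . C], [D → . X], [P → . D (], [P → . X D X], [X → .] }  — shift, reduce
  I2: { [C' → C .] }  — accept
  I3: { [C → . / P num], [C → . X P ,], [C → X . P ,], [D → . C], [D → . X], [P → . D (], [P → . X D X], [X → .] }  — shift, reduce
  I4: { [D → C .] }  — reduce
  I5: { [P → D . (] }  — shift
  I6: { [C → X P . ,] }  — shift
  I7: { [C → . / P num], [C → . X P ,], [C → X . P ,], [D → . C], [D → . X], [D → X .], [P → . D (], [P → . X D X], [P → X . D X], [X → .] }  — shift, 2 reduces
  I8: { [P → D . (], [P → X D . X], [X → .] }  — shift, reduce
  I9: { [P → D ( .] }  — reduce
  I10: { [P → X D X .] }  — reduce
  I11: { [C → X P , .] }  — reduce
  I12: { [C → / P . num] }  — shift
  I13: { [C → / P num .] }  — reduce

I7 contains complete items [D → X .], [X → .] — reduce-reduce conflict.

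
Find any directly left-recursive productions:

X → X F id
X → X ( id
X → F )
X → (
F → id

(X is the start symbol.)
Yes, X is left-recursive

X → X F id: LEFT RECURSIVE (starts with X)
X → X ( id: LEFT RECURSIVE (starts with X)
X → F ): starts with F
X → (: starts with '('
F → id: starts with id

The grammar has direct left recursion on: X.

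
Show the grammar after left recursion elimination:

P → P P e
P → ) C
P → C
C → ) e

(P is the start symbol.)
P is directly left-recursive. The standard transformation for
  A → A α₁ | ... | A α_m | β₁ | ... | β_n
is
  A  → β₁ A' | ... | β_n A'
  A' → α₁ A' | ... | α_m A' | ε

P → ) C becomes P → ) C P'
P → C becomes P → C P'
P → P P e becomes P' → P e P'
Add P' → ε

Productions for other non-terminals are unchanged:
  C → ) e

Resulting grammar:
P → ) C P'
P → C P'
P' → P e P'
P' → ε
C → ) e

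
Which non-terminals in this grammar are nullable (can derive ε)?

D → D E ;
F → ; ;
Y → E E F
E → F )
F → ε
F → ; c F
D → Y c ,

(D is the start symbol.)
A non-terminal is nullable if it can derive ε (the empty string): either it has an ε-production, or it has a production whose right-hand side consists entirely of nullable non-terminals.

ε-productions: F → ε
So F is immediately nullable.
No further non-terminal can be added: every production for the remaining non-terminals contains a terminal or a non-nullable non-terminal.
Nullable = { 'F' }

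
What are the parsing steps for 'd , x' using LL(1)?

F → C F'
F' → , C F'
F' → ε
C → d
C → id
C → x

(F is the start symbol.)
Stack is shown with the top on the left.

Stack     Input    Action
-------------------------
F $       d , x $  output F → C F'
C F' $    d , x $  output C → d
d F' $    d , x $  match 'd'
F' $      , x $    output F' → , C F'
, C F' $  , x $    match ','
C F' $    x $      output C → x
x F' $    x $      match 'x'
F' $      $        output F' → ε
$         $        accept

The string is accepted.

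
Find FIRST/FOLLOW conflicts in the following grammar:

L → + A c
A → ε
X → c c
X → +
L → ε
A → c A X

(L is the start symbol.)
Yes. A → c A X with FOLLOW(A) on { 'c' }

Nullable non-terminals: A, L.

A: nullable alternative(s) A → ε; FOLLOW(A) = { '+', 'c' }
  A → ε: FIRST \ {ε} = { } — this is the only nullable alternative, skip
  A → c A X: FIRST \ {ε} = { 'c' } — overlaps FOLLOW(A) on { 'c' }: CONFLICT

L: nullable alternative(s) L → ε; FOLLOW(L) = { $ }
  L → + A c: FIRST \ {ε} = { '+' } — disjoint from FOLLOW(L)
  L → ε: FIRST \ {ε} = { } — this is the only nullable alternative, skip

X has no nullable alternative, so no FIRST/FOLLOW check is needed there.

So the grammar has 1 FIRST/FOLLOW conflict (marked CONFLICT above).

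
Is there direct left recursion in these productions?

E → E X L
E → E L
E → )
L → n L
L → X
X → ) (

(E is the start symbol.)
E → E X L: LEFT RECURSIVE (starts with E)
E → E L: LEFT RECURSIVE (starts with E)
E → ): starts with ')'
L → n L: starts with n
L → X: starts with X
X → ) (: starts with ')'

The grammar has direct left recursion on: E.

Answer: Yes, E is left-recursive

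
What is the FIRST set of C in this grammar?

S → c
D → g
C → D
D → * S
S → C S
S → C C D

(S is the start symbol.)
{ '*', 'g' }

To compute FIRST(C), examine every production with C on the left-hand side, reading each right-hand side left to right until a non-nullable symbol is reached.

FIRST sets of the other non-terminals involved (by the same procedure, iterated to a fixed point):
  FIRST(D) = { '*', 'g' }

From C → D:
  - D is a non-terminal: add FIRST(D) \ {ε} = { '*', 'g' }
    D is not nullable, so stop

Collecting: FIRST(C) = { '*', 'g' }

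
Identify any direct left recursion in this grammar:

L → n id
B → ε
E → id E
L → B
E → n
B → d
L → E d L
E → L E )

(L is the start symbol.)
Direct left recursion occurs when N → N α for some non-terminal N (the right-hand side begins with the left-hand side itself).

L → n id: starts with n
B → ε: starts with ε
E → id E: starts with id
L → B: starts with B
E → n: starts with n
B → d: starts with d
L → E d L: starts with E
E → L E ): starts with L

No direct left recursion found.

Answer: No direct left recursion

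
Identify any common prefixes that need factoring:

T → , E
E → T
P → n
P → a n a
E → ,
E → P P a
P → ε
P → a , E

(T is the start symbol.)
Yes, P has productions with common prefix 'a'

Left-factoring is needed when two productions for the same non-terminal
share a common prefix on the right-hand side.

Productions for E:
  E → T
  E → ,
  E → P P a
Productions for P:
  P → n
  P → a n a
  P → ε
  P → a , E

Found common prefix 'a' in productions for P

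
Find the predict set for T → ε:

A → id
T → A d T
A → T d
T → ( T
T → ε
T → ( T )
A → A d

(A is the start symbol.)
{ ')', 'd' }

PREDICT(T → ε) = (FIRST(RHS) \ {ε}) ∪ (FOLLOW(T) if ε ∈ FIRST(RHS), i.e. RHS ⇒* ε)
The right-hand side is ε (FIRST(ε) = { ε }), so the predict set is FOLLOW(T) = { ')', 'd' }
PREDICT(T → ε) = { ')', 'd' }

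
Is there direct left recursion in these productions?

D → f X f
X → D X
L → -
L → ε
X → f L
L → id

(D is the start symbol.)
D → f X f: starts with f
X → D X: starts with D
L → -: starts with '-'
L → ε: starts with ε
X → f L: starts with f
L → id: starts with id

No direct left recursion found.

Answer: No direct left recursion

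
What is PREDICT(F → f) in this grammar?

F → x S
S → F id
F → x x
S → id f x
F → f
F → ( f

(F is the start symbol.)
PREDICT(F → f) = (FIRST(RHS) \ {ε}) ∪ (FOLLOW(F) if ε ∈ FIRST(RHS), i.e. RHS ⇒* ε)
FIRST(f) = { 'f' }
ε ∉ FIRST(f), so FOLLOW(F) is not added.
PREDICT(F → f) = { 'f' }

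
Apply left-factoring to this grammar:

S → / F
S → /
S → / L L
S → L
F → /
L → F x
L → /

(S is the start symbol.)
Left-factoring transforms A → αβ₁ | αβ₂ into A → αA' and A' → β₁ | β₂
(α is the longest common prefix among the alternatives). Repeat until
no nonterminal has two alternatives with a common prefix.

Round 1: S has alternatives sharing prefix '/'. Introduce S': S → / S'
  Add: S' → F
  Add: S' → ε
  Add: S' → L L

No remaining common prefixes — done.

Resulting grammar:
S → / S'
S' → F
S' → ε
S' → L L
S → L
F → /
L → F x
L → /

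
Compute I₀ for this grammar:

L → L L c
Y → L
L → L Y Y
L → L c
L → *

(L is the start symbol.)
{ [L → . *], [L → . L L c], [L → . L Y Y], [L → . L c], [L' → . L] }

First, augment the grammar with L' → L
I₀ = CLOSURE({ [L' → . L] }):
  [L' → . L] has the dot before L: add [L → . L L c], [L → . L Y Y], [L → . L c], [L → . *]
No further items can be added.

I₀ = { [L → . *], [L → . L L c], [L → . L Y Y], [L → . L c], [L' → . L] }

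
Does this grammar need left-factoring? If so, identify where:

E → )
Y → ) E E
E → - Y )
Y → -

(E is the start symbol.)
No, left-factoring is not needed

Left-factoring is needed when two productions for the same non-terminal
share a common prefix on the right-hand side.

Productions for E:
  E → )
  E → - Y )
Productions for Y:
  Y → ) E E
  Y → -

No common prefixes found.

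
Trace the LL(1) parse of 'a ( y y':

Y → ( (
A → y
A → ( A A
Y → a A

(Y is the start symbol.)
LL(1) parsing maintains a stack (initially the start symbol over $) and the input. At each step: if the stack top is a terminal, match it against the current input token; if it is a non-terminal N, replace it with the RHS of M[N, lookahead] (the unique production whose predict set contains the lookahead).

Stack is shown with the top on the left.

Stack    Input      Action
--------------------------
Y $      a ( y y $  output Y → a A
a A $    a ( y y $  match 'a'
A $      ( y y $    output A → ( A A
( A A $  ( y y $    match '('
A A $    y y $      output A → y
y A $    y y $      match 'y'
A $      y $        output A → y
y $      y $        match 'y'
$        $          accept

The string is accepted.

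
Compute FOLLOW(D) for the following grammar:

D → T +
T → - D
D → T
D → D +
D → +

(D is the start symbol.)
{ $, '+' }

D is the start symbol, so $ ∈ FOLLOW(D).
In T → - D: D is at the end, add FOLLOW(T)
In D → D +: D is followed by '+', add FIRST('+') \ {ε} = { '+' }

The FOLLOW sets referred to above (computed the same way, to a fixed point):
  FOLLOW(T) = { $, '+' }

Taking the union: FOLLOW(D) = { $, '+' }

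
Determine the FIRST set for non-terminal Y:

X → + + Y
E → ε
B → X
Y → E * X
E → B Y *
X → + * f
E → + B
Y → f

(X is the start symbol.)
{ '*', '+', 'f' }

To compute FIRST(Y), examine every production with Y on the left-hand side, reading each right-hand side left to right until a non-nullable symbol is reached.

FIRST sets of the other non-terminals involved (by the same procedure, iterated to a fixed point):
  FIRST(E) = { '+', ε }

From Y → E * X:
  - E is a non-terminal: add FIRST(E) \ {ε} = { '+' }
    E is nullable, so continue to the next symbol
  - '*' is a terminal: add '*' and stop
From Y → f:
  - f is a terminal: add 'f' and stop

Collecting: FIRST(Y) = { '*', '+', 'f' }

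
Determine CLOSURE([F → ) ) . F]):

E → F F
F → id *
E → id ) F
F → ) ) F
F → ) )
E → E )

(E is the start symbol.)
To compute CLOSURE, for each item [A → α.Bβ] where B is a non-terminal, add [B → .γ] for all productions B → γ; repeat for the newly added items until nothing changes.

Start with: [F → ) ) . F]
  [F → ) ) . F] has the dot before F: add [F → . id *], [F → . ) ) F], [F → . ) )]
No further items can be added.

CLOSURE = { [F → ) ) . F], [F → . ) ) F], [F → . ) )], [F → . id *] }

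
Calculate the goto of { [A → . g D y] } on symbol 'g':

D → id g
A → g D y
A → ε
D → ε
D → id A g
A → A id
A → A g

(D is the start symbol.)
GOTO(I, 'g') = CLOSURE({ [A → αX.β] : [A → α.Xβ] ∈ I, X = 'g' })

Items with dot before 'g', with the dot advanced:
  [A → . g D y] → [A → g . D y]
Closure of the advanced items:
  [A → g . D y] has the dot before D: add [D → . id g], [D → .], [D → . id A g]

GOTO = { [A → g . D y], [D → . id A g], [D → . id g], [D → .] }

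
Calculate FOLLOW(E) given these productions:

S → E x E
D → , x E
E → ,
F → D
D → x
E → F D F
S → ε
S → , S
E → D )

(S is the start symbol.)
To compute FOLLOW(E), find every occurrence of E on a right-hand side N → α E β: add FIRST(β) \ {ε}, and if β is empty or nullable also add FOLLOW(N). Iterate to a fixed point.

In S → E x E: E is followed by x E, add FIRST(x E) \ {ε} = { 'x' }
In S → E x E: E is at the end, add FOLLOW(S)
In D → , x E: E is at the end, add FOLLOW(D)

The FOLLOW sets referred to above (computed the same way, to a fixed point):
  FOLLOW(S) = { $ }
  FOLLOW(D) = { $, ')', ',', 'x' }

Taking the union: FOLLOW(E) = { $, ')', ',', 'x' }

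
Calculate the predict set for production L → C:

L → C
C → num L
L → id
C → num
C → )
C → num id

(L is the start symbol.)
PREDICT(L → C) = (FIRST(RHS) \ {ε}) ∪ (FOLLOW(L) if ε ∈ FIRST(RHS), i.e. RHS ⇒* ε)
FIRST(C) = { ')', 'num' }
FIRST(C) = { ')', 'num' }
ε ∉ FIRST(C), so FOLLOW(L) is not added.
PREDICT(L → C) = { ')', 'num' }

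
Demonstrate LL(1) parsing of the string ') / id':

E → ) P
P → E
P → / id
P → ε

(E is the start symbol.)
LL(1) parsing maintains a stack (initially the start symbol over $) and the input. At each step: if the stack top is a terminal, match it against the current input token; if it is a non-terminal N, replace it with the RHS of M[N, lookahead] (the unique production whose predict set contains the lookahead).

Stack is shown with the top on the left.

Stack   Input     Action
------------------------
E $     ) / id $  output E → ) P
) P $   ) / id $  match ')'
P $     / id $    output P → / id
/ id $  / id $    match '/'
id $    id $      match 'id'
$       $         accept

The string is accepted.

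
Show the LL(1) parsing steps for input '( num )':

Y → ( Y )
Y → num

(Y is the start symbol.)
LL(1) parsing maintains a stack (initially the start symbol over $) and the input. At each step: if the stack top is a terminal, match it against the current input token; if it is a non-terminal N, replace it with the RHS of M[N, lookahead] (the unique production whose predict set contains the lookahead).

Stack is shown with the top on the left.

Stack    Input      Action
--------------------------
Y $      ( num ) $  output Y → ( Y )
( Y ) $  ( num ) $  match '('
Y ) $    num ) $    output Y → num
num ) $  num ) $    match 'num'
) $      ) $        match ')'
$        $          accept

The string is accepted.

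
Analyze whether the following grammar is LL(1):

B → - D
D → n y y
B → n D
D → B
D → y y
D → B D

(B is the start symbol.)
No. Predict set conflict for D: { 'n' }

A grammar is LL(1) if for each non-terminal N with multiple productions, the predict sets of those productions are pairwise disjoint, where PREDICT(N → α) = (FIRST(α) \ {ε}) ∪ (FOLLOW(N) if α ⇒* ε).

Relevant sets:
  FIRST(B) = { '-', 'n' }

For B:
  PREDICT(B → '-' D) = { '-' }
  PREDICT(B → n D) = { 'n' }
For D:
  PREDICT(D → n y y) = { 'n' }
  PREDICT(D → B) = { '-', 'n' }
  PREDICT(D → y y) = { 'y' }
  PREDICT(D → B D) = { '-', 'n' }

Conflict found: Predict set conflict for D: { 'n' }
The grammar is NOT LL(1).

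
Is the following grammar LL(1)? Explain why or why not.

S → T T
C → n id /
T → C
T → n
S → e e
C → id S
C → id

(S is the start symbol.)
Relevant sets:
  FIRST(T) = { 'id', 'n' }
  FIRST(C) = { 'id', 'n' }

For S:
  PREDICT(S → T T) = { 'id', 'n' }
  PREDICT(S → e e) = { 'e' }
For C:
  PREDICT(C → n id '/') = { 'n' }
  PREDICT(C → id S) = { 'id' }
  PREDICT(C → id) = { 'id' }
For T:
  PREDICT(T → C) = { 'id', 'n' }
  PREDICT(T → n) = { 'n' }

Conflict found: Predict set conflict for C: { 'id' }
The grammar is NOT LL(1).

Answer: No. Predict set conflict for C: { 'id' }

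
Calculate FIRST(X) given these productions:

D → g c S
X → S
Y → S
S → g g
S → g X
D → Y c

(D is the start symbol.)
{ 'g' }

To compute FIRST(X), examine every production with X on the left-hand side, reading each right-hand side left to right until a non-nullable symbol is reached.

FIRST sets of the other non-terminals involved (by the same procedure, iterated to a fixed point):
  FIRST(S) = { 'g' }

From X → S:
  - S is a non-terminal: add FIRST(S) \ {ε} = { 'g' }
    S is not nullable, so stop

Collecting: FIRST(X) = { 'g' }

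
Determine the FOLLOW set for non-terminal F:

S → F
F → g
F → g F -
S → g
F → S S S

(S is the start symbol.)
{ $, '-', 'g' }

In S → F: F is at the end, add FOLLOW(S)
In F → g F -: F is followed by '-', add FIRST('-') \ {ε} = { '-' }

The FOLLOW sets referred to above (computed the same way, to a fixed point):
  FOLLOW(S) = { $, '-', 'g' }

Taking the union: FOLLOW(F) = { $, '-', 'g' }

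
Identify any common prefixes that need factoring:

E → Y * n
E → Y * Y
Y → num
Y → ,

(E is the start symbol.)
Left-factoring is needed when two productions for the same non-terminal
share a common prefix on the right-hand side.

Productions for E:
  E → Y * n
  E → Y * Y
Productions for Y:
  Y → num
  Y → ,

Found common prefix 'Y *' in productions for E

Answer: Yes, E has productions with common prefix 'Y *'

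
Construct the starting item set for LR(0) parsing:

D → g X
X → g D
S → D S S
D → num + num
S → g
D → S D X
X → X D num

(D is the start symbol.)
{ [D → . S D X], [D → . g X], [D → . num + num], [D' → . D], [S → . D S S], [S → . g] }

First, augment the grammar with D' → D
I₀ = CLOSURE({ [D' → . D] }):
  [D' → . D] has the dot before D: add [D → . g X], [D → . num + num], [D → . S D X]
  [D → . S D X] has the dot before S: add [S → . D S S], [S → . g]
No further items can be added.

I₀ = { [D → . S D X], [D → . g X], [D → . num + num], [D' → . D], [S → . D S S], [S → . g] }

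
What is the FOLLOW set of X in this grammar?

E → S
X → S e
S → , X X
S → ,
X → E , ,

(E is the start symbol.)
{ $, ',', 'e' }

In S → , X X: X is followed by X, add FIRST(X) \ {ε} = { ',' }
In S → , X X: X is at the end, add FOLLOW(S)

The FOLLOW sets referred to above (computed the same way, to a fixed point):
  FOLLOW(S) = { $, ',', 'e' }

Taking the union: FOLLOW(X) = { $, ',', 'e' }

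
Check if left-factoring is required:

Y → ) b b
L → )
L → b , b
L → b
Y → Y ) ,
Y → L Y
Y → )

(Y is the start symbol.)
Left-factoring is needed when two productions for the same non-terminal
share a common prefix on the right-hand side.

Productions for Y:
  Y → ) b b
  Y → Y ) ,
  Y → L Y
  Y → )
Productions for L:
  L → )
  L → b , b
  L → b

Found common prefix ')' in productions for Y
Found common prefix 'b' in productions for L

Answer: Yes, Y has productions with common prefix ')'; L has productions with common prefix 'b'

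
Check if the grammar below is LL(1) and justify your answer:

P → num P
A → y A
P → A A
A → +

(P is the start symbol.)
Relevant sets:
  FIRST(A) = { '+', 'y' }

For P:
  PREDICT(P → num P) = { 'num' }
  PREDICT(P → A A) = { '+', 'y' }
For A:
  PREDICT(A → y A) = { 'y' }
  PREDICT(A → '+') = { '+' }

All predict sets are disjoint. The grammar IS LL(1).

Answer: Yes, the grammar is LL(1).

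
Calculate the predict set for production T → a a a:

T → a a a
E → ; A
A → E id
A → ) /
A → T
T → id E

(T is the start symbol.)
PREDICT(T → a a a) = (FIRST(RHS) \ {ε}) ∪ (FOLLOW(T) if ε ∈ FIRST(RHS), i.e. RHS ⇒* ε)
FIRST(a a a) = { 'a' }
ε ∉ FIRST(a a a), so FOLLOW(T) is not added.
PREDICT(T → a a a) = { 'a' }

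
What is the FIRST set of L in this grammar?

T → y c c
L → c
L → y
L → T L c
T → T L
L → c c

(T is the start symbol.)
{ 'c', 'y' }

To compute FIRST(L), examine every production with L on the left-hand side, reading each right-hand side left to right until a non-nullable symbol is reached.

FIRST sets of the other non-terminals involved (by the same procedure, iterated to a fixed point):
  FIRST(T) = { 'y' }

From L → c:
  - c is a terminal: add 'c' and stop
From L → y:
  - y is a terminal: add 'y' and stop
From L → T L c:
  - T is a non-terminal: add FIRST(T) \ {ε} = { 'y' }
    T is not nullable, so stop
From L → c c:
  - c is a terminal: add 'c' and stop

Collecting: FIRST(L) = { 'c', 'y' }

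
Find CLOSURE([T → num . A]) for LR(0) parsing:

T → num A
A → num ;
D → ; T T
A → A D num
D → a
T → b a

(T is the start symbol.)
{ [A → . A D num], [A → . num ;], [T → num . A] }

To compute CLOSURE, for each item [A → α.Bβ] where B is a non-terminal, add [B → .γ] for all productions B → γ; repeat for the newly added items until nothing changes.

Start with: [T → num . A]
  [T → num . A] has the dot before A: add [A → . num ;], [A → . A D num]
No further items can be added.

CLOSURE = { [A → . A D num], [A → . num ;], [T → num . A] }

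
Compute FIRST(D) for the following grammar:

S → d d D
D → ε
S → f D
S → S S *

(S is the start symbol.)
From D → ε:
  - ε-production, so ε ∈ FIRST(D)

Collecting: FIRST(D) = { ε }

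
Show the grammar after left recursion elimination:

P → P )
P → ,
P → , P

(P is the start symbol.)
P is directly left-recursive. The standard transformation for
  A → A α₁ | ... | A α_m | β₁ | ... | β_n
is
  A  → β₁ A' | ... | β_n A'
  A' → α₁ A' | ... | α_m A' | ε

P → , becomes P → , P'
P → , P becomes P → , P P'
P → P ) becomes P' → ) P'
Add P' → ε

Resulting grammar:
P → , P'
P → , P P'
P' → ) P'
P' → ε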